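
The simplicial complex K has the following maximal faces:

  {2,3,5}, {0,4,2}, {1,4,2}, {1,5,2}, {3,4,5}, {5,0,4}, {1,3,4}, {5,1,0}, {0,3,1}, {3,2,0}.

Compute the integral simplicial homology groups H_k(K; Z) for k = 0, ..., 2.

Order the vertices as 0 < 1 < 2 < 3 < 4 < 5. Listing each simplex with vertices in this order, K has dimension 2 with simplices:

  0-simplices (6): [0], [1], [2], [3], [4], [5]
  1-simplices (15): [0,1], [0,2], [0,3], [0,4], [0,5], [1,2], [1,3], [1,4], [1,5], [2,3], [2,4], [2,5], [3,4], [3,5], [4,5]
  2-simplices (10): [0,1,3], [0,1,5], [0,2,3], [0,2,4], [0,4,5], [1,2,4], [1,2,5], [1,3,4], [2,3,5], [3,4,5]

so the chain groups are C_0 ≅ Z^6, C_1 ≅ Z^15, C_2 ≅ Z^10.

The boundary map ∂_1: C_1 → C_0 maps an edge to its endpoints' difference, ∂[p,q] = q − p.
As a 6×15 matrix over Z this has rank 5, with invariant factors (1,1,1,1,1).

∂_2: C_2 → C_1 acts by ∂[p,q,r] = [q,r] − [p,r] + [p,q]. For instance
  ∂[2,3,5] = [3,5] − [2,5] + [2,3],
  ∂[0,4,5] = [4,5] − [0,5] + [0,4].
The resulting 15×10 matrix has rank 10, and its Smith normal form has invariant factors (1,1,1,1,1,1,1,1,1,2).

Computing H_k = (kernel of ∂_k) / (image of ∂_{k+1}):

  H_0: rank C_0 − rank ∂_1 = 6 − 5 = 1, and the invariant factors of ∂_1 are all 1, so H_0 = Z.
  H_1: rank ker ∂_1 − rank ∂_2 = (15 − 5) − 10 = 0, and ∂_2 has invariant factor 2 > 1, so H_1 = Z/2.
  H_2: rank ker ∂_2 − rank ∂_3 = (10 − 10) − 0 = 0, and there is no ∂_3, so H_2 = 0.

As a check, the Euler characteristic is 6 − 15 + 10 = 1, which agrees with 1 − 0 + 0 = 1.

H_0 ≅ Z,  H_1 ≅ Z/2,  H_2 = 0.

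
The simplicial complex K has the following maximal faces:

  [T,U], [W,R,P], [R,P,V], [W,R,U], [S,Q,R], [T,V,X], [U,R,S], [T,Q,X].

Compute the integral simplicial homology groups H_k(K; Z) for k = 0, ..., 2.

Fix the vertex order P < Q < R < S < T < U < V < W < X and write every simplex with vertices in increasing order. Then dim K = 2 and the simplices of K are:

  0-simplices (9): P, Q, R, S, T, U, V, W, X
  1-simplices (17): PR, PV, PW, QR, QS, QT, QX, RS, RU, RV, RW, SU, TU, TV, TX, UW, VX
  2-simplices (7): PRV, PRW, QRS, QTX, RSU, RUW, TVX

so the chain groups are C_0 ≅ Z^9, C_1 ≅ Z^17, C_2 ≅ Z^7.

Boundary ∂_1: C_1 → C_0 maps an edge to its endpoints' difference, ∂[p,q] = q − p.
As a 9×17 matrix over Z this has rank 8, with invariant factors (1,1,1,1,1,1,1,1).

Boundary ∂_2: C_2 → C_1 sends each 2-simplex [p,q,r] to [q,r] − [p,r] + [p,q]. For instance
  ∂TVX = VX − TX + TV,
  ∂QRS = RS − QS + QR.
As a 17×7 matrix over Z this has rank 7, with invariant factors (1,1,1,1,1,1,1).

Computing H_k = (kernel of ∂_k) / (image of ∂_{k+1}):

  H_0: rank C_0 − rank ∂_1 = 9 − 8 = 1, and the invariant factors of ∂_1 are all 1, so H_0 = Z.
  H_1: rank ker ∂_1 − rank ∂_2 = (17 − 8) − 7 = 2, and the invariant factors of ∂_2 are all 1, so H_1 = Z^2.
  H_2: rank ker ∂_2 − rank ∂_3 = (7 − 7) − 0 = 0, and there is no ∂_3, so H_2 = 0.

H_0 ≅ Z,  H_1 ≅ Z^2,  H_2 = 0.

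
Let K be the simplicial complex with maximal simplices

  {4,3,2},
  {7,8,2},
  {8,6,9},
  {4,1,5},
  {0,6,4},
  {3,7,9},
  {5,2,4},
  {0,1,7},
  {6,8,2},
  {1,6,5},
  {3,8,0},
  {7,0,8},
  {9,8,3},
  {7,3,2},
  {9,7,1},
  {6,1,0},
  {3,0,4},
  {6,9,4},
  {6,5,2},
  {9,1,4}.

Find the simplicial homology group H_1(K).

H_1 ≅ Z ⊕ Z/2.

Fix the vertex order 0 < 1 < 2 < 3 < 4 < 5 < 6 < 7 < 8 < 9 and write every simplex with vertices in increasing order. Then dim K = 2 and the simplices of K are:

  0-simplices (10): [0], [1], [2], [3], [4], [5], [6], [7], [8], [9]
  1-simplices (30): (30 of them)
  2-simplices (20): (20 of them)

Hence C_0 ≅ Z^10, C_1 ≅ Z^30, C_2 ≅ Z^20.

Boundary ∂_1: C_1 → C_0 is given by ∂[p,q] = [q] − [p]. For instance
  ∂[1,5] = [5] − [1].
The 10×30 boundary matrix has rank 9 and Smith normal form diag(1,1,1,1,1,1,1,1,1).

Boundary ∂_2: C_2 → C_1 acts by ∂[p,q,r] = [q,r] − [p,r] + [p,q]. For instance
  ∂[3,8,9] = [8,9] − [3,9] + [3,8],
  ∂[2,7,8] = [7,8] − [2,8] + [2,7].
As a 30×20 matrix over Z this has rank 20, with invariant factors (1,1,1,1,1,1,1,1,1,1,1,1,1,1,1,1,1,1,1,2).

Computing H_k = (kernel of ∂_k) / (image of ∂_{k+1}):

  H_1: rank ker ∂_1 − rank ∂_2 = (30 − 9) − 20 = 1, and ∂_2 has invariant factor 2 > 1, so H_1 ≅ Z ⊕ Z/2.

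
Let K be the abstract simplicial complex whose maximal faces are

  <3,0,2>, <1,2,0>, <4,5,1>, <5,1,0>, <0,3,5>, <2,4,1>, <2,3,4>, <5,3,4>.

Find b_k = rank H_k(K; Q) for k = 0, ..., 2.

K has 6 vertices, 12 edges, 8 triangles.
rank ∂_0 = 0, rank ∂_1 = 5 ⇒ b_0 = 6 − 0 − 5 = 1; all invariant factors of ∂_1 are 1 so no torsion. So H_0 ≅ Z.
rank ∂_1 = 5, rank ∂_2 = 7 ⇒ b_1 = 12 − 5 − 7 = 0; all invariant factors of ∂_2 are 1 so no torsion. So H_1 ≅ 0.
rank ∂_2 = 7, rank ∂_3 = 0 ⇒ b_2 = 8 − 7 − 0 = 1. So H_2 ≅ Z.

b_0 = 1, b_1 = 0, b_2 = 1.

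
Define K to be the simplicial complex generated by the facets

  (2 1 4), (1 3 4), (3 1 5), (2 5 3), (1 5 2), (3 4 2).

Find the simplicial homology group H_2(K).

H_2 = Z.

Order the vertices as 1 < 2 < 3 < 4 < 5. Listing each simplex with vertices in this order, K has dimension 2 with simplices:

  0-simplices (5): [1], [2], [3], [4], [5]
  1-simplices (9): [1,2], [1,3], [1,4], [1,5], [2,3], [2,4], [2,5], [3,4], [3,5]
  2-simplices (6): [1,2,4], [1,2,5], [1,3,4], [1,3,5], [2,3,4], [2,3,5]

giving chain groups C_0 ≅ Z^5, C_1 ≅ Z^9, C_2 ≅ Z^6.

Boundary ∂_1: C_1 → C_0 is given by ∂[p,q] = [q] − [p]. For instance
  ∂[2,3] = [3] − [2].
This gives a 5×9 integer matrix of rank 4; reducing to Smith normal form yields diagonal entries (1,1,1,1).

Boundary ∂_2: C_2 → C_1 sends each 2-simplex [p,q,r] to [q,r] − [p,r] + [p,q]. For instance
  ∂[1,2,5] = [2,5] − [1,5] + [1,2],
  ∂[1,3,4] = [3,4] − [1,4] + [1,3].
The 9×6 boundary matrix has rank 5 and Smith normal form diag(1,1,1,1,1).

Reading off H_k = ker ∂_k / im ∂_{k+1}:

  H_2: rank ker ∂_2 − rank ∂_3 = (6 − 5) − 0 = 1, and there is no ∂_3, so H_2 ≅ Z.

(K is a triangulation of the 2-sphere S^2.)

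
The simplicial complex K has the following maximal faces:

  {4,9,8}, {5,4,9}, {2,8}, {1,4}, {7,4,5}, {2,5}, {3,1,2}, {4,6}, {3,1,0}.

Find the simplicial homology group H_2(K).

H_2 ≅ 0.

Take the total order 0 < 1 < 2 < 3 < 4 < 5 < 6 < 7 < 8 < 9 on the vertex set. Then K (dimension 2) consists of the simplices:

  0-simplices (10): [0], [1], [2], [3], [4], [5], [6], [7], [8], [9]
  1-simplices (16): [0,1], [0,3], [1,2], [1,3], [1,4], [2,3], [2,5], [2,8], [4,5], [4,6], [4,7], [4,8], [4,9], [5,7], [5,9], [8,9]
  2-simplices (5): [0,1,3], [1,2,3], [4,5,7], [4,5,9], [4,8,9]

Hence C_0 ≅ Z^10, C_1 ≅ Z^16, C_2 ≅ Z^5.

Boundary ∂_1: C_1 → C_0 maps an edge to its endpoints' difference, ∂[p,q] = q − p. For instance
  ∂[5,7] = [7] − [5].
The resulting 10×16 matrix has rank 9, and its Smith normal form has invariant factors (1,1,1,1,1,1,1,1,1).

Boundary ∂_2: C_2 → C_1 maps a triangle to the signed sum of its edges. For instance
  ∂[0,1,3] = [1,3] − [0,3] + [0,1],
  ∂[4,5,7] = [5,7] − [4,7] + [4,5].
This gives a 16×5 integer matrix of rank 5; reducing to Smith normal form yields diagonal entries (1,1,1,1,1).

Computing H_k = (kernel of ∂_k) / (image of ∂_{k+1}):

  H_2: rank ker ∂_2 − rank ∂_3 = (5 − 5) − 0 = 0, and there is no ∂_3, so H_2 = 0.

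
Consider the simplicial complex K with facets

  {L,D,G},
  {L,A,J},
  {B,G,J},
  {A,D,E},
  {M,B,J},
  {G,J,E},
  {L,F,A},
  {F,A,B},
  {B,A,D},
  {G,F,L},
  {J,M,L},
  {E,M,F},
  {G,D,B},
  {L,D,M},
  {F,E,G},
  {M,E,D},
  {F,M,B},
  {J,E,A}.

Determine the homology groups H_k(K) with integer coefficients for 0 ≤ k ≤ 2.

K has 9 vertices, 27 edges, 18 triangles.
rank ∂_0 = 0, rank ∂_1 = 8 ⇒ b_0 = 9 − 0 − 8 = 1; all invariant factors of ∂_1 are 1 so no torsion. So H_0 ≅ Z.
rank ∂_1 = 8, rank ∂_2 = 17 ⇒ b_1 = 27 − 8 − 17 = 2; all invariant factors of ∂_2 are 1 so no torsion. So H_1 ≅ Z^2.
rank ∂_2 = 17, rank ∂_3 = 0 ⇒ b_2 = 18 − 17 − 0 = 1. So H_2 ≅ Z.

H_0 ≅ Z,  H_1 ≅ Z^2,  H_2 ≅ Z.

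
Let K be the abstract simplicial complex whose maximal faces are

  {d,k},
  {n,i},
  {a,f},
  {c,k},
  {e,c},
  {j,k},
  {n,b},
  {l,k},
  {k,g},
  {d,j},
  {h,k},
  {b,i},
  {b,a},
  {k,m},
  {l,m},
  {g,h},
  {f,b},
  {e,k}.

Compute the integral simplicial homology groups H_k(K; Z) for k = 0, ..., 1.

Fix the vertex order a < b < c < d < e < f < g < h < i < j < k < l < m < n and write every simplex with vertices in increasing order. Then dim K = 1 and the simplices of K are:

  0-simplices (14): a, b, c, d, e, f, g, h, i, j, k, l, m, n
  1-simplices (18): ab, af, bf, bi, bn, ce, ck, dj, dk, ek, gh, gk, hk, in, jk, kl, km, lm

so the chain groups are C_0 ≅ Z^14, C_1 ≅ Z^18.

∂_1: C_1 → C_0 maps an edge to its endpoints' difference, ∂[p,q] = q − p. For instance
  ∂bf = f − b.
This gives a 14×18 integer matrix of rank 12; reducing to Smith normal form yields diagonal entries (1,1,1,1,1,1,1,1,1,1,1,1).

Computing H_k = (kernel of ∂_k) / (image of ∂_{k+1}):

  H_0: rank C_0 − rank ∂_1 = 14 − 12 = 2, and the invariant factors of ∂_1 are all 1, so H_0 = Z^2.
  H_1: rank ker ∂_1 − rank ∂_2 = (18 − 12) − 0 = 6, and there is no ∂_2, so H_1 = Z^6.

As a check, the Euler characteristic is 14 − 18 = -4, which agrees with 2 − 6 = -4.
(K is a triangulation of the disjoint union of a wedge of 4 circles and a wedge of 2 circles.)

H_0 = Z^2,  H_1 = Z^6.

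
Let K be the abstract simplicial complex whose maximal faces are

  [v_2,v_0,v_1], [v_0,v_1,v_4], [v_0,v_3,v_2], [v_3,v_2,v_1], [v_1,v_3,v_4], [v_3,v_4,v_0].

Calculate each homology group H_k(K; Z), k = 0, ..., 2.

H_0 ≅ Z,  H_1 = 0,  H_2 ≅ Z.

Fix the vertex order v_0 < v_1 < v_2 < v_3 < v_4 and write every simplex with vertices in increasing order. Then dim K = 2 and the simplices of K are:

  0-simplices (5): [v_0], [v_1], [v_2], [v_3], [v_4]
  1-simplices (9): [v_0,v_1], [v_0,v_2], [v_0,v_3], [v_0,v_4], [v_1,v_2], [v_1,v_3], [v_1,v_4], [v_2,v_3], [v_3,v_4]
  2-simplices (6): [v_0,v_1,v_2], [v_0,v_1,v_4], [v_0,v_2,v_3], [v_0,v_3,v_4], [v_1,v_2,v_3], [v_1,v_3,v_4]

giving chain groups C_0 ≅ Z^5, C_1 ≅ Z^9, C_2 ≅ Z^6.

The boundary map ∂_1: C_1 → C_0 is given by ∂[p,q] = [q] − [p].
The 5×9 boundary matrix has rank 4 and Smith normal form diag(1,1,1,1).

Boundary ∂_2: C_2 → C_1 acts by ∂[p,q,r] = [q,r] − [p,r] + [p,q]. For instance
  ∂[v_1,v_2,v_3] = [v_2,v_3] − [v_1,v_3] + [v_1,v_2],
  ∂[v_0,v_3,v_4] = [v_3,v_4] − [v_0,v_4] + [v_0,v_3].
The resulting 9×6 matrix has rank 5, and its Smith normal form has invariant factors (1,1,1,1,1).

From H_k ≅ ker(∂_k) / im(∂_{k+1}) we obtain:

  H_0: rank C_0 − rank ∂_1 = 5 − 4 = 1, and the invariant factors of ∂_1 are all 1, so H_0 ≅ Z.
  H_1: rank ker ∂_1 − rank ∂_2 = (9 − 4) − 5 = 0, and the invariant factors of ∂_2 are all 1, so H_1 ≅ 0.
  H_2: rank ker ∂_2 − rank ∂_3 = (6 − 5) − 0 = 1, and there is no ∂_3, so H_2 ≅ Z.

As a check, the Euler characteristic is 5 − 9 + 6 = 2, which agrees with 1 − 0 + 1 = 2.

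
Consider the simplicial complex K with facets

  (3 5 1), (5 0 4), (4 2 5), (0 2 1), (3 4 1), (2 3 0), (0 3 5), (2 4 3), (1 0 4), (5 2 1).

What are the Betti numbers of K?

b_0 = 1, b_1 = 0, b_2 = 0.

Fix the vertex order 0 < 1 < 2 < 3 < 4 < 5 and write every simplex with vertices in increasing order. Then dim K = 2 and the simplices of K are:

  0-simplices (6): [0], [1], [2], [3], [4], [5]
  1-simplices (15): [0,1], [0,2], [0,3], [0,4], [0,5], [1,2], [1,3], [1,4], [1,5], [2,3], [2,4], [2,5], [3,4], [3,5], [4,5]
  2-simplices (10): [0,1,2], [0,1,4], [0,2,3], [0,3,5], [0,4,5], [1,2,5], [1,3,4], [1,3,5], [2,3,4], [2,4,5]

so the chain groups are C_0 ≅ Z^6, C_1 ≅ Z^15, C_2 ≅ Z^10.

Boundary ∂_1: C_1 → C_0 is given by ∂[p,q] = [q] − [p].
This gives a 6×15 integer matrix of rank 5; reducing to Smith normal form yields diagonal entries (1,1,1,1,1).

The boundary map ∂_2: C_2 → C_1 sends each 2-simplex [p,q,r] to [q,r] − [p,r] + [p,q]. For instance
  ∂[2,3,4] = [3,4] − [2,4] + [2,3],
  ∂[2,4,5] = [4,5] − [2,5] + [2,4].
The 15×10 boundary matrix has rank 10 and Smith normal form diag(1,1,1,1,1,1,1,1,1,2).

Reading off H_k = ker ∂_k / im ∂_{k+1}:

  H_0: rank C_0 − rank ∂_1 = 6 − 5 = 1, and the invariant factors of ∂_1 are all 1, so H_0 = Z.
  H_1: rank ker ∂_1 − rank ∂_2 = (15 − 5) − 10 = 0, and ∂_2 has invariant factor 2 > 1, so H_1 = Z/2Z.
  H_2: rank ker ∂_2 − rank ∂_3 = (10 − 10) − 0 = 0, and there is no ∂_3, so H_2 = 0.

Hence the Betti numbers are b_0 = 1, b_1 = 0, b_2 = 0.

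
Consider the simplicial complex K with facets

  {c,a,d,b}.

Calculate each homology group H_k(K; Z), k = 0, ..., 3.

We work with the vertex ordering a < b < c < d. The simplices of K, each written with vertices in increasing order, are:

  0-simplices (4): a, b, c, d
  1-simplices (6): ab, ac, ad, bc, bd, cd
  2-simplices (4): abc, abd, acd, bcd
  3-simplices (1): abcd

giving chain groups C_0 ≅ Z^4, C_1 ≅ Z^6, C_2 ≅ Z^4, C_3 ≅ Z^1.

∂_1: C_1 → C_0 is given by ∂[p,q] = [q] − [p]. For instance
  ∂bd = d − b.
The resulting 4×6 matrix has rank 3, and its Smith normal form has invariant factors (1,1,1).

The boundary map ∂_2: C_2 → C_1 maps a triangle to the signed sum of its edges. For instance
  ∂bcd = cd − bd + bc,
  ∂acd = cd − ad + ac.
As a 6×4 matrix over Z this has rank 3, with invariant factors (1,1,1).

Boundary ∂_3: C_3 → C_2 sends each 3-simplex σ to the alternating sum Σ_i (−1)^i (σ with its i-th vertex removed). For instance
  ∂abcd = bcd − acd + abd − abc.
The resulting 4×1 matrix has rank 1, and its Smith normal form has invariant factors (1).

Reading off H_k = ker ∂_k / im ∂_{k+1}:

  H_0: rank C_0 − rank ∂_1 = 4 − 3 = 1, and the invariant factors of ∂_1 are all 1, so H_0 = Z.
  H_1: rank ker ∂_1 − rank ∂_2 = (6 − 3) − 3 = 0, and the invariant factors of ∂_2 are all 1, so H_1 = 0.
  H_2: rank ker ∂_2 − rank ∂_3 = (4 − 3) − 1 = 0, and the invariant factors of ∂_3 are all 1, so H_2 = 0.
  H_3: rank ker ∂_3 − rank ∂_4 = (1 − 1) − 0 = 0, and there is no ∂_4, so H_3 = 0.

As a check, the Euler characteristic is 4 − 6 + 4 − 1 = 1, which agrees with 1 − 0 + 0 − 0 = 1.

H_0 ≅ Z,  H_1 = 0,  H_2 = 0,  H_3 = 0.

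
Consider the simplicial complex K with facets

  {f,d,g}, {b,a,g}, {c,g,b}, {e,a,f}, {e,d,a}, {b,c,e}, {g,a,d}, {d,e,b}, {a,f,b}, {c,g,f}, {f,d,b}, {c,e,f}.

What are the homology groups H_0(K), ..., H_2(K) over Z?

Fix the vertex order a < b < c < d < e < f < g and write every simplex with vertices in increasing order. Then dim K = 2 and the simplices of K are:

  0-simplices (7): a, b, c, d, e, f, g
  1-simplices (18): ab, ad, ae, af, ag, bc, bd, be, bf, bg, ce, cf, cg, de, df, dg, ef, fg
  2-simplices (12): abf, abg, ade, adg, aef, bce, bcg, bde, bdf, cef, cfg, dfg

Hence C_0 ≅ Z^7, C_1 ≅ Z^18, C_2 ≅ Z^12.

The boundary map ∂_1: C_1 → C_0 is given by ∂[p,q] = [q] − [p]. For instance
  ∂cf = f − c.
The 7×18 boundary matrix has rank 6 and Smith normal form diag(1,1,1,1,1,1).

∂_2: C_2 → C_1 sends each 2-simplex [p,q,r] to [q,r] − [p,r] + [p,q]. For instance
  ∂dfg = fg − dg + df,
  ∂ade = de − ae + ad.
The resulting 18×12 matrix has rank 12, and its Smith normal form has invariant factors (1,1,1,1,1,1,1,1,1,1,1,2).

Now H_k = ker ∂_k / im ∂_{k+1}, so:

  H_0: rank C_0 − rank ∂_1 = 7 − 6 = 1, and the invariant factors of ∂_1 are all 1, so H_0 ≅ Z.
  H_1: rank ker ∂_1 − rank ∂_2 = (18 − 6) − 12 = 0, and ∂_2 has invariant factor 2 > 1, so H_1 ≅ Z_2.
  H_2: rank ker ∂_2 − rank ∂_3 = (12 − 12) − 0 = 0, and there is no ∂_3, so H_2 ≅ 0.

As a check, the Euler characteristic is 7 − 18 + 12 = 1, which agrees with 1 − 0 + 0 = 1.

H_0 ≅ Z,  H_1 ≅ Z_2,  H_2 = 0.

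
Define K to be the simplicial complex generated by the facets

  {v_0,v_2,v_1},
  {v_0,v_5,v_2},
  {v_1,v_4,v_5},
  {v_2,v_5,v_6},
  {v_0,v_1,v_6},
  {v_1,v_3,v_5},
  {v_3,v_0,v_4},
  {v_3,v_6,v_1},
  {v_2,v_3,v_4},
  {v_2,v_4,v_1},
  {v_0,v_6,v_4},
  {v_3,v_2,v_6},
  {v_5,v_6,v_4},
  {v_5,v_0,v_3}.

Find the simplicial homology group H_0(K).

K has 7 vertices, 21 edges, 14 triangles.
rank ∂_0 = 0, rank ∂_1 = 6 ⇒ b_0 = 7 − 0 − 6 = 1; all invariant factors of ∂_1 are 1 so no torsion. So H_0 ≅ Z.

H_0 = Z.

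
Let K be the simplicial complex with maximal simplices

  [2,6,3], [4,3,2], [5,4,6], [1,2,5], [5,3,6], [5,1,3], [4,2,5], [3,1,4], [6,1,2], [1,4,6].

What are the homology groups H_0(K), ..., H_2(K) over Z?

Order the vertices as 1 < 2 < 3 < 4 < 5 < 6. Listing each simplex with vertices in this order, K has dimension 2 with simplices:

  0-simplices (6): [1], [2], [3], [4], [5], [6]
  1-simplices (15): [1,2], [1,3], [1,4], [1,5], [1,6], [2,3], [2,4], [2,5], [2,6], [3,4], [3,5], [3,6], [4,5], [4,6], [5,6]
  2-simplices (10): [1,2,5], [1,2,6], [1,3,4], [1,3,5], [1,4,6], [2,3,4], [2,3,6], [2,4,5], [3,5,6], [4,5,6]

giving chain groups C_0 ≅ Z^6, C_1 ≅ Z^15, C_2 ≅ Z^10.

The boundary map ∂_1: C_1 → C_0 is given by ∂[p,q] = [q] − [p].
As a 6×15 matrix over Z this has rank 5, with invariant factors (1,1,1,1,1).

The boundary map ∂_2: C_2 → C_1 maps a triangle to the signed sum of its edges. For instance
  ∂[2,3,4] = [3,4] − [2,4] + [2,3],
  ∂[1,2,6] = [2,6] − [1,6] + [1,2].
As a 15×10 matrix over Z this has rank 10, with invariant factors (1,1,1,1,1,1,1,1,1,2).

From H_k ≅ ker(∂_k) / im(∂_{k+1}) we obtain:

  H_0: rank C_0 − rank ∂_1 = 6 − 5 = 1, and the invariant factors of ∂_1 are all 1, so H_0 ≅ Z.
  H_1: rank ker ∂_1 − rank ∂_2 = (15 − 5) − 10 = 0, and ∂_2 has invariant factor 2 > 1, so H_1 ≅ Z/2.
  H_2: rank ker ∂_2 − rank ∂_3 = (10 − 10) − 0 = 0, and there is no ∂_3, so H_2 ≅ 0.

As a check, the Euler characteristic is 6 − 15 + 10 = 1, which agrees with 1 − 0 + 0 = 1.
(K is a triangulation of the real projective plane RP^2.)

H_0 ≅ Z,  H_1 ≅ Z/2,  H_2 = 0.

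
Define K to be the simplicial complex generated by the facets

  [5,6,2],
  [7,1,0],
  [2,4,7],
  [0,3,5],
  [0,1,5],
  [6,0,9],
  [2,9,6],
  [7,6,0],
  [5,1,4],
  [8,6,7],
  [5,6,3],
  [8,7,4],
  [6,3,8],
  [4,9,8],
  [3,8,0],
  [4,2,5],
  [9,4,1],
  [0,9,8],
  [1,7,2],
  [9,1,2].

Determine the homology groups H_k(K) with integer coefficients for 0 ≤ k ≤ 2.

Fix the vertex order 0 < 1 < 2 < 3 < 4 < 5 < 6 < 7 < 8 < 9 and write every simplex with vertices in increasing order. Then dim K = 2 and the simplices of K are:

  0-simplices (10): [0], [1], [2], [3], [4], [5], [6], [7], [8], [9]
  1-simplices (30): (30 of them)
  2-simplices (20): (20 of them)

Hence C_0 ≅ Z^10, C_1 ≅ Z^30, C_2 ≅ Z^20.

∂_1: C_1 → C_0 is given by ∂[p,q] = [q] − [p]. For instance
  ∂[2,6] = [6] − [2].
The 10×30 boundary matrix has rank 9 and Smith normal form diag(1,1,1,1,1,1,1,1,1).

Boundary ∂_2: C_2 → C_1 sends each 2-simplex [p,q,r] to [q,r] − [p,r] + [p,q]. For instance
  ∂[0,8,9] = [8,9] − [0,9] + [0,8],
  ∂[1,4,5] = [4,5] − [1,5] + [1,4].
As a 30×20 matrix over Z this has rank 20, with invariant factors (1,1,1,1,1,1,1,1,1,1,1,1,1,1,1,1,1,1,1,2).

Computing H_k = (kernel of ∂_k) / (image of ∂_{k+1}):

  H_0: rank C_0 − rank ∂_1 = 10 − 9 = 1, and the invariant factors of ∂_1 are all 1, so H_0 ≅ Z.
  H_1: rank ker ∂_1 − rank ∂_2 = (30 − 9) − 20 = 1, and ∂_2 has invariant factor 2 > 1, so H_1 ≅ Z ⊕ Z_2.
  H_2: rank ker ∂_2 − rank ∂_3 = (20 − 20) − 0 = 0, and there is no ∂_3, so H_2 ≅ 0.

H_0 = Z,  H_1 = Z ⊕ Z_2,  H_2 = 0.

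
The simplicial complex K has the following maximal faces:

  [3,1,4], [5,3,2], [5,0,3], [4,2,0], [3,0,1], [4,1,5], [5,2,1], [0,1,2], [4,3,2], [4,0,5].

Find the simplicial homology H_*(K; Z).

We work with the vertex ordering 0 < 1 < 2 < 3 < 4 < 5. The simplices of K, each written with vertices in increasing order, are:

  0-simplices (6): [0], [1], [2], [3], [4], [5]
  1-simplices (15): [0,1], [0,2], [0,3], [0,4], [0,5], [1,2], [1,3], [1,4], [1,5], [2,3], [2,4], [2,5], [3,4], [3,5], [4,5]
  2-simplices (10): [0,1,2], [0,1,3], [0,2,4], [0,3,5], [0,4,5], [1,2,5], [1,3,4], [1,4,5], [2,3,4], [2,3,5]

Hence C_0 ≅ Z^6, C_1 ≅ Z^15, C_2 ≅ Z^10.

The boundary map ∂_1: C_1 → C_0 maps an edge to its endpoints' difference, ∂[p,q] = q − p. For instance
  ∂[2,5] = [5] − [2].
As a 6×15 matrix over Z this has rank 5, with invariant factors (1,1,1,1,1).

The boundary map ∂_2: C_2 → C_1 acts by ∂[p,q,r] = [q,r] − [p,r] + [p,q]. For instance
  ∂[1,2,5] = [2,5] − [1,5] + [1,2],
  ∂[0,4,5] = [4,5] − [0,5] + [0,4].
This gives a 15×10 integer matrix of rank 10; reducing to Smith normal form yields diagonal entries (1,1,1,1,1,1,1,1,1,2).

Now H_k = ker ∂_k / im ∂_{k+1}, so:

  H_0: rank C_0 − rank ∂_1 = 6 − 5 = 1, and the invariant factors of ∂_1 are all 1, so H_0 = Z.
  H_1: rank ker ∂_1 − rank ∂_2 = (15 − 5) − 10 = 0, and ∂_2 has invariant factor 2 > 1, so H_1 = Z/2.
  H_2: rank ker ∂_2 − rank ∂_3 = (10 − 10) − 0 = 0, and there is no ∂_3, so H_2 = 0.

As a check, the Euler characteristic is 6 − 15 + 10 = 1, which agrees with 1 − 0 + 0 = 1.

H_0 = Z,  H_1 = Z/2,  H_2 = 0.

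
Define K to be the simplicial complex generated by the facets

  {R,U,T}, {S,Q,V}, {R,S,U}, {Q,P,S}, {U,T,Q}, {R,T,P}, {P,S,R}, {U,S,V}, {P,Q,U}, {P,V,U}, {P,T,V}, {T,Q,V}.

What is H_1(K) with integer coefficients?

H_1 = Z/2.

Take the total order P < Q < R < S < T < U < V on the vertex set. Then K (dimension 2) consists of the simplices:

  0-simplices (7): P, Q, R, S, T, U, V
  1-simplices (18): PQ, PR, PS, PT, PU, PV, QS, QT, QU, QV, RS, RT, RU, SU, SV, TU, TV, UV
  2-simplices (12): PQS, PQU, PRS, PRT, PTV, PUV, QSV, QTU, QTV, RSU, RTU, SUV

so the chain groups are C_0 ≅ Z^7, C_1 ≅ Z^18, C_2 ≅ Z^12.

∂_1: C_1 → C_0 is given by ∂[p,q] = [q] − [p].
This gives a 7×18 integer matrix of rank 6; reducing to Smith normal form yields diagonal entries (1,1,1,1,1,1).

∂_2: C_2 → C_1 maps a triangle to the signed sum of its edges. For instance
  ∂RTU = TU − RU + RT,
  ∂SUV = UV − SV + SU.
As a 18×12 matrix over Z this has rank 12, with invariant factors (1,1,1,1,1,1,1,1,1,1,1,2).

Computing H_k = (kernel of ∂_k) / (image of ∂_{k+1}):

  H_1: rank ker ∂_1 − rank ∂_2 = (18 − 6) − 12 = 0, and ∂_2 has invariant factor 2 > 1, so H_1 ≅ Z/2.

(K is a triangulation of the real projective plane RP^2.)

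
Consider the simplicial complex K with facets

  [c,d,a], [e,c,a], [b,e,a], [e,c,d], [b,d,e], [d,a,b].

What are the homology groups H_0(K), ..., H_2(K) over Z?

Take the total order a < b < c < d < e on the vertex set. Then K (dimension 2) consists of the simplices:

  0-simplices (5): a, b, c, d, e
  1-simplices (9): ab, ac, ad, ae, bd, be, cd, ce, de
  2-simplices (6): abd, abe, acd, ace, bde, cde

so the chain groups are C_0 ≅ Z^5, C_1 ≅ Z^9, C_2 ≅ Z^6.

∂_1: C_1 → C_0 sends each edge [p,q] (with p < q) to q − p.
The 5×9 boundary matrix has rank 4 and Smith normal form diag(1,1,1,1).

The boundary map ∂_2: C_2 → C_1 sends each 2-simplex [p,q,r] to [q,r] − [p,r] + [p,q]. For instance
  ∂ace = ce − ae + ac,
  ∂abd = bd − ad + ab.
The resulting 9×6 matrix has rank 5, and its Smith normal form has invariant factors (1,1,1,1,1).

Computing H_k = (kernel of ∂_k) / (image of ∂_{k+1}):

  H_0: rank C_0 − rank ∂_1 = 5 − 4 = 1, and the invariant factors of ∂_1 are all 1, so H_0 ≅ Z.
  H_1: rank ker ∂_1 − rank ∂_2 = (9 − 4) − 5 = 0, and the invariant factors of ∂_2 are all 1, so H_1 ≅ 0.
  H_2: rank ker ∂_2 − rank ∂_3 = (6 − 5) − 0 = 1, and there is no ∂_3, so H_2 ≅ Z.

As a check, the Euler characteristic is 5 − 9 + 6 = 2, which agrees with 1 − 0 + 1 = 2.

H_0 = Z,  H_1 = 0,  H_2 = Z.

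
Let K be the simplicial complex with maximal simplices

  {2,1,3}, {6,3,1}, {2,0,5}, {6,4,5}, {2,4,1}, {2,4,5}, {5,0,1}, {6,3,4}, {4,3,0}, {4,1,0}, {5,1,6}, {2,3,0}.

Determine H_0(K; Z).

Fix the vertex order 0 < 1 < 2 < 3 < 4 < 5 < 6 and write every simplex with vertices in increasing order. Then dim K = 2 and the simplices of K are:

  0-simplices (7): [0], [1], [2], [3], [4], [5], [6]
  1-simplices (18): [0,1], [0,2], [0,3], [0,4], [0,5], [1,2], [1,3], [1,4], [1,5], [1,6], [2,3], [2,4], [2,5], [3,4], [3,6], [4,5], [4,6], [5,6]
  2-simplices (12): [0,1,4], [0,1,5], [0,2,3], [0,2,5], [0,3,4], [1,2,3], [1,2,4], [1,3,6], [1,5,6], [2,4,5], [3,4,6], [4,5,6]

giving chain groups C_0 ≅ Z^7, C_1 ≅ Z^18, C_2 ≅ Z^12.

∂_1: C_1 → C_0 maps an edge to its endpoints' difference, ∂[p,q] = q − p. For instance
  ∂[2,3] = [3] − [2].
This gives a 7×18 integer matrix of rank 6; reducing to Smith normal form yields diagonal entries (1,1,1,1,1,1).

The boundary map ∂_2: C_2 → C_1 acts by ∂[p,q,r] = [q,r] − [p,r] + [p,q]. For instance
  ∂[1,2,3] = [2,3] − [1,3] + [1,2],
  ∂[1,5,6] = [5,6] − [1,6] + [1,5].
As a 18×12 matrix over Z this has rank 12, with invariant factors (1,1,1,1,1,1,1,1,1,1,1,2).

Reading off H_k = ker ∂_k / im ∂_{k+1}:

  H_0: rank C_0 − rank ∂_1 = 7 − 6 = 1, and the invariant factors of ∂_1 are all 1, so H_0 ≅ Z.

H_0 = Z.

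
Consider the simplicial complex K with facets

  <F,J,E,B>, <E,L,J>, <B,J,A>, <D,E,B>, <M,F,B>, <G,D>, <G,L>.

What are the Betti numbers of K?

b_0 = 1, b_1 = 1, b_2 = 0, b_3 = 0.

Order the vertices as A < B < D < E < F < G < J < L < M. Listing each simplex with vertices in this order, K has dimension 3 with simplices:

  0-simplices (9): A, B, D, E, F, G, J, L, M
  1-simplices (16): AB, AJ, BD, BE, BF, BJ, BM, DE, DG, EF, EJ, EL, FJ, FM, GL, JL
  2-simplices (8): ABJ, BDE, BEF, BEJ, BFJ, BFM, EFJ, EJL
  3-simplices (1): BEFJ

giving chain groups C_0 ≅ Z^9, C_1 ≅ Z^16, C_2 ≅ Z^8, C_3 ≅ Z^1.

∂_1: C_1 → C_0 is given by ∂[p,q] = [q] − [p]. For instance
  ∂FM = M − F.
The 9×16 boundary matrix has rank 8 and Smith normal form diag(1,1,1,1,1,1,1,1).

∂_2: C_2 → C_1 acts by ∂[p,q,r] = [q,r] − [p,r] + [p,q]. For instance
  ∂BDE = DE − BE + BD,
  ∂BEF = EF − BF + BE.
This gives a 16×8 integer matrix of rank 7; reducing to Smith normal form yields diagonal entries (1,1,1,1,1,1,1).

The boundary map ∂_3: C_3 → C_2 sends each 3-simplex σ to the alternating sum Σ_i (−1)^i (σ with its i-th vertex removed). For instance
  ∂BEFJ = EFJ − BFJ + BEJ − BEF.
The resulting 8×1 matrix has rank 1, and its Smith normal form has invariant factors (1).

Now H_k = ker ∂_k / im ∂_{k+1}, so:

  H_0: rank C_0 − rank ∂_1 = 9 − 8 = 1, and the invariant factors of ∂_1 are all 1, so H_0 ≅ Z.
  H_1: rank ker ∂_1 − rank ∂_2 = (16 − 8) − 7 = 1, and the invariant factors of ∂_2 are all 1, so H_1 ≅ Z.
  H_2: rank ker ∂_2 − rank ∂_3 = (8 − 7) − 1 = 0, and the invariant factors of ∂_3 are all 1, so H_2 ≅ 0.
  H_3: rank ker ∂_3 − rank ∂_4 = (1 − 1) − 0 = 0, and there is no ∂_4, so H_3 ≅ 0.

Hence the Betti numbers are b_0 = 1, b_1 = 1, b_2 = 0, b_3 = 0.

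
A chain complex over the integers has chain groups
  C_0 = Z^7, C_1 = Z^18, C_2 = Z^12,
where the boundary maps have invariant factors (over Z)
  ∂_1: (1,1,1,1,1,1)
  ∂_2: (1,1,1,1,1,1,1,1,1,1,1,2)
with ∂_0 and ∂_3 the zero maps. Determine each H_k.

H_0: b_0 = 7 − 0 − 6 = 1; torsion from ∂_1 factors > 1: none. So H_0 = Z.
H_1: b_1 = 18 − 6 − 12 = 0; torsion from ∂_2 factors > 1: [2]. So H_1 = Z/2.
H_2: b_2 = 12 − 12 − 0 = 0; torsion from ∂_3 factors > 1: none. So H_2 = 0.

H_0 = Z,  H_1 = Z/2,  H_2 = 0.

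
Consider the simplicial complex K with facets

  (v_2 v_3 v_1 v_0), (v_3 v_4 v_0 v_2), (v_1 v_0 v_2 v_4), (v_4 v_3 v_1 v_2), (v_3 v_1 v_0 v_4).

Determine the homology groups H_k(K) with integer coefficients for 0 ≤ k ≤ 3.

H_0 = Z,  H_1 = 0,  H_2 = 0,  H_3 = Z.

K has 5 vertices, 10 edges, 10 triangles, 5 3-simplices.
rank ∂_0 = 0, rank ∂_1 = 4 ⇒ b_0 = 5 − 0 − 4 = 1; all invariant factors of ∂_1 are 1 so no torsion. So H_0 = Z.
rank ∂_1 = 4, rank ∂_2 = 6 ⇒ b_1 = 10 − 4 − 6 = 0; all invariant factors of ∂_2 are 1 so no torsion. So H_1 = 0.
rank ∂_2 = 6, rank ∂_3 = 4 ⇒ b_2 = 10 − 6 − 4 = 0; all invariant factors of ∂_3 are 1 so no torsion. So H_2 = 0.
rank ∂_3 = 4, rank ∂_4 = 0 ⇒ b_3 = 5 − 4 − 0 = 1. So H_3 = Z.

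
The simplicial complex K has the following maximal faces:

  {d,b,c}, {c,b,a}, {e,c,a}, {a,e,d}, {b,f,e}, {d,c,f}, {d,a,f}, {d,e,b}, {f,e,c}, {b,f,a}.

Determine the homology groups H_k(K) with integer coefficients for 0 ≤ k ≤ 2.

H_0 ≅ Z,  H_1 ≅ Z/2,  H_2 = 0.

Order the vertices as a < b < c < d < e < f. Listing each simplex with vertices in this order, K has dimension 2 with simplices:

  0-simplices (6): a, b, c, d, e, f
  1-simplices (15): ab, ac, ad, ae, af, bc, bd, be, bf, cd, ce, cf, de, df, ef
  2-simplices (10): abc, abf, ace, ade, adf, bcd, bde, bef, cdf, cef

Hence C_0 ≅ Z^6, C_1 ≅ Z^15, C_2 ≅ Z^10.

∂_1: C_1 → C_0 maps an edge to its endpoints' difference, ∂[p,q] = q − p. For instance
  ∂af = f − a.
As a 6×15 matrix over Z this has rank 5, with invariant factors (1,1,1,1,1).

The boundary map ∂_2: C_2 → C_1 maps a triangle to the signed sum of its edges. For instance
  ∂cdf = df − cf + cd,
  ∂abf = bf − af + ab.
The 15×10 boundary matrix has rank 10 and Smith normal form diag(1,1,1,1,1,1,1,1,1,2).

From H_k ≅ ker(∂_k) / im(∂_{k+1}) we obtain:

  H_0: rank C_0 − rank ∂_1 = 6 − 5 = 1, and the invariant factors of ∂_1 are all 1, so H_0 ≅ Z.
  H_1: rank ker ∂_1 − rank ∂_2 = (15 − 5) − 10 = 0, and ∂_2 has invariant factor 2 > 1, so H_1 ≅ Z/2.
  H_2: rank ker ∂_2 − rank ∂_3 = (10 − 10) − 0 = 0, and there is no ∂_3, so H_2 ≅ 0.

As a check, the Euler characteristic is 6 − 15 + 10 = 1, which agrees with 1 − 0 + 0 = 1.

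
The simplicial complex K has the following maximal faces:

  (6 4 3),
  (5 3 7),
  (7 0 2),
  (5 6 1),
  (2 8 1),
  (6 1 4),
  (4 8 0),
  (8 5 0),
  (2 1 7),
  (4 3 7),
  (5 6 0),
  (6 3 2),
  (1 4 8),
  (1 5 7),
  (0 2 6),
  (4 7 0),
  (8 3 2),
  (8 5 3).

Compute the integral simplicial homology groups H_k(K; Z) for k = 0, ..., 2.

Fix the vertex order 0 < 1 < 2 < 3 < 4 < 5 < 6 < 7 < 8 and write every simplex with vertices in increasing order. Then dim K = 2 and the simplices of K are:

  0-simplices (9): [0], [1], [2], [3], [4], [5], [6], [7], [8]
  1-simplices (27): (27 of them)
  2-simplices (18): [0,2,6], [0,2,7], [0,4,7], [0,4,8], [0,5,6], [0,5,8], [1,2,7], [1,2,8], [1,4,6], [1,4,8], [1,5,6], [1,5,7], [2,3,6], [2,3,8], [3,4,6], [3,4,7], [3,5,7], [3,5,8]

so the chain groups are C_0 ≅ Z^9, C_1 ≅ Z^27, C_2 ≅ Z^18.

∂_1: C_1 → C_0 sends each edge [p,q] (with p < q) to q − p. For instance
  ∂[5,7] = [7] − [5].
The 9×27 boundary matrix has rank 8 and Smith normal form diag(1,1,1,1,1,1,1,1).

Boundary ∂_2: C_2 → C_1 sends each 2-simplex [p,q,r] to [q,r] − [p,r] + [p,q]. For instance
  ∂[0,4,7] = [4,7] − [0,7] + [0,4],
  ∂[1,2,7] = [2,7] − [1,7] + [1,2].
The 27×18 boundary matrix has rank 17 and Smith normal form diag(1,1,1,1,1,1,1,1,1,1,1,1,1,1,1,1,1).

Computing H_k = (kernel of ∂_k) / (image of ∂_{k+1}):

  H_0: rank C_0 − rank ∂_1 = 9 − 8 = 1, and the invariant factors of ∂_1 are all 1, so H_0 ≅ Z.
  H_1: rank ker ∂_1 − rank ∂_2 = (27 − 8) − 17 = 2, and the invariant factors of ∂_2 are all 1, so H_1 ≅ Z^2.
  H_2: rank ker ∂_2 − rank ∂_3 = (18 − 17) − 0 = 1, and there is no ∂_3, so H_2 ≅ Z.

H_0 = Z,  H_1 = Z^2,  H_2 = Z.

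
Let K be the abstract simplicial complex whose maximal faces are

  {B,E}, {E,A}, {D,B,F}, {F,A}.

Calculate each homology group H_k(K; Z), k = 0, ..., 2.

K has 5 vertices, 6 edges, 1 triangle.
rank ∂_0 = 0, rank ∂_1 = 4 ⇒ b_0 = 5 − 0 − 4 = 1; all invariant factors of ∂_1 are 1 so no torsion. So H_0 ≅ Z.
rank ∂_1 = 4, rank ∂_2 = 1 ⇒ b_1 = 6 − 4 − 1 = 1; all invariant factors of ∂_2 are 1 so no torsion. So H_1 ≅ Z.
rank ∂_2 = 1, rank ∂_3 = 0 ⇒ b_2 = 1 − 1 − 0 = 0. So H_2 ≅ 0.

H_0 = Z,  H_1 = Z,  H_2 = 0.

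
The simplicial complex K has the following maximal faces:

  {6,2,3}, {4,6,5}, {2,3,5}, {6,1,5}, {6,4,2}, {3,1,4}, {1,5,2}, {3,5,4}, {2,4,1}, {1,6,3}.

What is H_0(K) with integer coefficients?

H_0 = Z.

Fix the vertex order 1 < 2 < 3 < 4 < 5 < 6 and write every simplex with vertices in increasing order. Then dim K = 2 and the simplices of K are:

  0-simplices (6): [1], [2], [3], [4], [5], [6]
  1-simplices (15): [1,2], [1,3], [1,4], [1,5], [1,6], [2,3], [2,4], [2,5], [2,6], [3,4], [3,5], [3,6], [4,5], [4,6], [5,6]
  2-simplices (10): [1,2,4], [1,2,5], [1,3,4], [1,3,6], [1,5,6], [2,3,5], [2,3,6], [2,4,6], [3,4,5], [4,5,6]

so the chain groups are C_0 ≅ Z^6, C_1 ≅ Z^15, C_2 ≅ Z^10.

Boundary ∂_1: C_1 → C_0 is given by ∂[p,q] = [q] − [p]. For instance
  ∂[4,6] = [6] − [4].
The 6×15 boundary matrix has rank 5 and Smith normal form diag(1,1,1,1,1).

Boundary ∂_2: C_2 → C_1 sends each 2-simplex [p,q,r] to [q,r] − [p,r] + [p,q]. For instance
  ∂[2,3,5] = [3,5] − [2,5] + [2,3],
  ∂[2,4,6] = [4,6] − [2,6] + [2,4].
As a 15×10 matrix over Z this has rank 10, with invariant factors (1,1,1,1,1,1,1,1,1,2).

Now H_k = ker ∂_k / im ∂_{k+1}, so:

  H_0: rank C_0 − rank ∂_1 = 6 − 5 = 1, and the invariant factors of ∂_1 are all 1, so H_0 ≅ Z.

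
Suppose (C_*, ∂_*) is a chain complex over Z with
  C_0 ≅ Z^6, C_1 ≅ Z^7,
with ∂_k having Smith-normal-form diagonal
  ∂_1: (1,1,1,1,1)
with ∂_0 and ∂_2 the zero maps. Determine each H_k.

H_0: b_0 = 6 − 0 − 5 = 1; torsion from ∂_1 factors > 1: none. So H_0 = Z.
H_1: b_1 = 7 − 5 − 0 = 2; torsion from ∂_2 factors > 1: none. So H_1 = Z^2.

H_0 = Z,  H_1 = Z^2.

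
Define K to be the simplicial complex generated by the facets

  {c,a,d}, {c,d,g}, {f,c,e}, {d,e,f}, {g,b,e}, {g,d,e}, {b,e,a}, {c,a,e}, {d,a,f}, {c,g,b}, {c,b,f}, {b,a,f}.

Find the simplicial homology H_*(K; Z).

H_0 = Z,  H_1 = Z/2Z,  H_2 = 0.

Take the total order a < b < c < d < e < f < g on the vertex set. Then K (dimension 2) consists of the simplices:

  0-simplices (7): a, b, c, d, e, f, g
  1-simplices (18): ab, ac, ad, ae, af, bc, be, bf, bg, cd, ce, cf, cg, de, df, dg, ef, eg
  2-simplices (12): abe, abf, acd, ace, adf, bcf, bcg, beg, cdg, cef, def, deg

Hence C_0 ≅ Z^7, C_1 ≅ Z^18, C_2 ≅ Z^12.

∂_1: C_1 → C_0 sends each edge [p,q] (with p < q) to q − p. For instance
  ∂df = f − d.
The 7×18 boundary matrix has rank 6 and Smith normal form diag(1,1,1,1,1,1).

Boundary ∂_2: C_2 → C_1 maps a triangle to the signed sum of its edges. For instance
  ∂def = ef − df + de,
  ∂abe = be − ae + ab.
The resulting 18×12 matrix has rank 12, and its Smith normal form has invariant factors (1,1,1,1,1,1,1,1,1,1,1,2).

Reading off H_k = ker ∂_k / im ∂_{k+1}:

  H_0: rank C_0 − rank ∂_1 = 7 − 6 = 1, and the invariant factors of ∂_1 are all 1, so H_0 = Z.
  H_1: rank ker ∂_1 − rank ∂_2 = (18 − 6) − 12 = 0, and ∂_2 has invariant factor 2 > 1, so H_1 = Z/2Z.
  H_2: rank ker ∂_2 − rank ∂_3 = (12 − 12) − 0 = 0, and there is no ∂_3, so H_2 = 0.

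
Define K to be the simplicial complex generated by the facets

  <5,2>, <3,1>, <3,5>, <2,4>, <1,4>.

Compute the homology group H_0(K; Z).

Fix the vertex order 1 < 2 < 3 < 4 < 5 and write every simplex with vertices in increasing order. Then dim K = 1 and the simplices of K are:

  0-simplices (5): [1], [2], [3], [4], [5]
  1-simplices (5): [1,3], [1,4], [2,4], [2,5], [3,5]

so the chain groups are C_0 ≅ Z^5, C_1 ≅ Z^5.

Boundary ∂_1: C_1 → C_0 maps an edge to its endpoints' difference, ∂[p,q] = q − p.
The 5×5 boundary matrix has rank 4 and Smith normal form diag(1,1,1,1).

From H_k ≅ ker(∂_k) / im(∂_{k+1}) we obtain:

  H_0: rank C_0 − rank ∂_1 = 5 − 4 = 1, and the invariant factors of ∂_1 are all 1, so H_0 ≅ Z.

(K is a triangulation of the circle S^1.)

H_0 ≅ Z.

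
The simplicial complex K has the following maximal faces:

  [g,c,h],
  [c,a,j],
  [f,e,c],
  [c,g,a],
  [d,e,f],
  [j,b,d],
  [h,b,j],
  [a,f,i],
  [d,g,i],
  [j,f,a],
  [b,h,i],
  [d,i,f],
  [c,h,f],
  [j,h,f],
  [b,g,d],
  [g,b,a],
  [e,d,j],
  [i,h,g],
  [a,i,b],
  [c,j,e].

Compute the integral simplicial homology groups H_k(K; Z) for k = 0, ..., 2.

H_0 = Z,  H_1 = Z ⊕ Z_2,  H_2 = 0.

We work with the vertex ordering a < b < c < d < e < f < g < h < i < j. The simplices of K, each written with vertices in increasing order, are:

  0-simplices (10): a, b, c, d, e, f, g, h, i, j
  1-simplices (30): ab, ac, af, ag, ai, aj, bd, bg, bh, bi, bj, ce, cf, cg, ch, cj, de, df, dg, di, dj, ef, ej, fh, fi, fj, gh, gi, hi, hj
  2-simplices (20): abg, abi, acg, acj, afi, afj, bdg, bdj, bhi, bhj, cef, cej, cfh, cgh, def, dej, dfi, dgi, fhj, ghi

Hence C_0 ≅ Z^10, C_1 ≅ Z^30, C_2 ≅ Z^20.

The boundary map ∂_1: C_1 → C_0 is given by ∂[p,q] = [q] − [p]. For instance
  ∂fh = h − f.
The 10×30 boundary matrix has rank 9 and Smith normal form diag(1,1,1,1,1,1,1,1,1).

∂_2: C_2 → C_1 sends each 2-simplex [p,q,r] to [q,r] − [p,r] + [p,q]. For instance
  ∂abi = bi − ai + ab,
  ∂afi = fi − ai + af.
As a 30×20 matrix over Z this has rank 20, with invariant factors (1,1,1,1,1,1,1,1,1,1,1,1,1,1,1,1,1,1,1,2).

Now H_k = ker ∂_k / im ∂_{k+1}, so:

  H_0: rank C_0 − rank ∂_1 = 10 − 9 = 1, and the invariant factors of ∂_1 are all 1, so H_0 = Z.
  H_1: rank ker ∂_1 − rank ∂_2 = (30 − 9) − 20 = 1, and ∂_2 has invariant factor 2 > 1, so H_1 = Z ⊕ Z_2.
  H_2: rank ker ∂_2 − rank ∂_3 = (20 − 20) − 0 = 0, and there is no ∂_3, so H_2 = 0.

As a check, the Euler characteristic is 10 − 30 + 20 = 0, which agrees with 1 − 1 + 0 = 0.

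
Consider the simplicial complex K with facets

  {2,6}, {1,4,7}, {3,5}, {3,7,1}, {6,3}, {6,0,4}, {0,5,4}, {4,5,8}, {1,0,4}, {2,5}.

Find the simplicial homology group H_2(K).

H_2 = 0.

We work with the vertex ordering 0 < 1 < 2 < 3 < 4 < 5 < 6 < 7 < 8. The simplices of K, each written with vertices in increasing order, are:

  0-simplices (9): [0], [1], [2], [3], [4], [5], [6], [7], [8]
  1-simplices (17): [0,1], [0,4], [0,5], [0,6], [1,3], [1,4], [1,7], [2,5], [2,6], [3,5], [3,6], [3,7], [4,5], [4,6], [4,7], [4,8], [5,8]
  2-simplices (6): [0,1,4], [0,4,5], [0,4,6], [1,3,7], [1,4,7], [4,5,8]

Hence C_0 ≅ Z^9, C_1 ≅ Z^17, C_2 ≅ Z^6.

The boundary map ∂_1: C_1 → C_0 maps an edge to its endpoints' difference, ∂[p,q] = q − p.
The resulting 9×17 matrix has rank 8, and its Smith normal form has invariant factors (1,1,1,1,1,1,1,1).

Boundary ∂_2: C_2 → C_1 sends each 2-simplex [p,q,r] to [q,r] − [p,r] + [p,q]. For instance
  ∂[0,4,6] = [4,6] − [0,6] + [0,4],
  ∂[1,4,7] = [4,7] − [1,7] + [1,4].
The resulting 17×6 matrix has rank 6, and its Smith normal form has invariant factors (1,1,1,1,1,1).

From H_k ≅ ker(∂_k) / im(∂_{k+1}) we obtain:

  H_2: rank ker ∂_2 − rank ∂_3 = (6 − 6) − 0 = 0, and there is no ∂_3, so H_2 ≅ 0.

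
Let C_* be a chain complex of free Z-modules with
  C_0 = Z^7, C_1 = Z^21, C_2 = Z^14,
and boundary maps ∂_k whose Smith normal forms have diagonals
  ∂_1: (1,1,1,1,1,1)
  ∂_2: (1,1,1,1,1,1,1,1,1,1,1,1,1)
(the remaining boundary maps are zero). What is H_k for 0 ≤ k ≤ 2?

H_0 = Z,  H_1 = Z^2,  H_2 = Z.

H_0: b_0 = 7 − 0 − 6 = 1; torsion from ∂_1 factors > 1: none. So H_0 = Z.
H_1: b_1 = 21 − 6 − 13 = 2; torsion from ∂_2 factors > 1: none. So H_1 = Z^2.
H_2: b_2 = 14 − 13 − 0 = 1; torsion from ∂_3 factors > 1: none. So H_2 = Z.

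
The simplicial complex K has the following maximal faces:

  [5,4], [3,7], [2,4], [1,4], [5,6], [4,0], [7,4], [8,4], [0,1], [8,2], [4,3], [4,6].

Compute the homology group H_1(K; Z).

H_1 = Z^4.

Fix the vertex order 0 < 1 < 2 < 3 < 4 < 5 < 6 < 7 < 8 and write every simplex with vertices in increasing order. Then dim K = 1 and the simplices of K are:

  0-simplices (9): [0], [1], [2], [3], [4], [5], [6], [7], [8]
  1-simplices (12): [0,1], [0,4], [1,4], [2,4], [2,8], [3,4], [3,7], [4,5], [4,6], [4,7], [4,8], [5,6]

Hence C_0 ≅ Z^9, C_1 ≅ Z^12.

Boundary ∂_1: C_1 → C_0 maps an edge to its endpoints' difference, ∂[p,q] = q − p. For instance
  ∂[3,4] = [4] − [3].
This gives a 9×12 integer matrix of rank 8; reducing to Smith normal form yields diagonal entries (1,1,1,1,1,1,1,1).

Now H_k = ker ∂_k / im ∂_{k+1}, so:

  H_1: rank ker ∂_1 − rank ∂_2 = (12 − 8) − 0 = 4, and there is no ∂_2, so H_1 ≅ Z^4.

(K is a triangulation of a wedge of 4 circles.)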